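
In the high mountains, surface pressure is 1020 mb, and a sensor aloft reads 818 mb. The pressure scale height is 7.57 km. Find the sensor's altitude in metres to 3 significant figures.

z ≈ 1670 m

Invert the barometric formula: z = H ln(P₀/P).
P₀/P = 1020/818 = 1.2469; ln(1.2469) = 0.22066.
z = 7570.0 × 0.22066 = 1670.4 m.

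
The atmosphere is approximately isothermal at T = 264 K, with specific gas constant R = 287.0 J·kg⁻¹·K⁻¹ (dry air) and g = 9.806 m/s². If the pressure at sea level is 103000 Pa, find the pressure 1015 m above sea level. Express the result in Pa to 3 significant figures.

Scale height: H = RT/g = 287.0 × 264 / 9.806 = 7726.7 m.
Barometric formula: P = P₀ exp(−z/H).
z/H = 1015.0/7726.7 = 0.13136; exp(−0.13136) = 0.87690.
P = 103000 × 0.87690 = 90321 Pa.

P ≈ 90300 Pa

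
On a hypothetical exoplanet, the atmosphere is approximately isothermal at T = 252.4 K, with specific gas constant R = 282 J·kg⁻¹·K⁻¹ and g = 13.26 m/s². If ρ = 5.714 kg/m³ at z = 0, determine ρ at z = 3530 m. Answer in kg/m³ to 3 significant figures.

ρ ≈ 2.96 kg/m³

Scale height: H = RT/g = 282 × 252.4 / 13.26 = 5367.8 m.
In an isothermal atmosphere, density decays like pressure: ρ = ρ₀ exp(−z/H).
z/H = 3530.0/5367.8 = 0.65763; exp(−0.65763) = 0.51808.
ρ = 5.714 × 0.51808 = 2.9603 kg/m³.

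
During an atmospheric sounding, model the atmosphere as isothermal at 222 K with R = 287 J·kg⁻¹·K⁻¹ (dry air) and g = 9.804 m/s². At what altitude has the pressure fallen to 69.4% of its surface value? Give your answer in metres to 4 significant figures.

Scale height: H = RT/g = 287 × 222 / 9.804 = 6498.8 m.
Set P/P₀ = exp(−z/H) = 0.694, so z = −H ln(0.694).
−ln(0.694) = 0.36528; z = 6498.8 × 0.36528 = 2373.9 m.

z ≈ 2374 m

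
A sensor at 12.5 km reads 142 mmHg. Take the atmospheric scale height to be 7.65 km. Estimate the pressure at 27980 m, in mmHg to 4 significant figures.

P ≈ 18.77 mmHg

Between two levels, P₂ = P₁ exp(−Δz/H) with Δz = z₂ − z₁.
Δz = 27980 − 12500 = 15480 m; Δz/H = 15480/7650.0 = 2.0235.
P₂ = 142 × exp(−2.0235) = 142 × 0.13219 = 18.771 mmHg.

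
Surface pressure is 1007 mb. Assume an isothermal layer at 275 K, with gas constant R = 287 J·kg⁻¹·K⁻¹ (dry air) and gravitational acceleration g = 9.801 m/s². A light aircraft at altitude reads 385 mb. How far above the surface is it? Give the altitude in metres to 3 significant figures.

z ≈ 7740 m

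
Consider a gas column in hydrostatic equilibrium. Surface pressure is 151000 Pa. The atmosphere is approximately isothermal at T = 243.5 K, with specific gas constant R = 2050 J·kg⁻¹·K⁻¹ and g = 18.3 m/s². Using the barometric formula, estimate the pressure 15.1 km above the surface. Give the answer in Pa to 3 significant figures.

P ≈ 86800 Pa

Scale height: H = RT/g = 2050 × 243.5 / 18.3 = 27277 m.
Barometric formula: P = P₀ exp(−z/H).
z/H = 15100/27277 = 0.55358; exp(−0.55358) = 0.57489.
P = 151000 × 0.57489 = 86808 Pa.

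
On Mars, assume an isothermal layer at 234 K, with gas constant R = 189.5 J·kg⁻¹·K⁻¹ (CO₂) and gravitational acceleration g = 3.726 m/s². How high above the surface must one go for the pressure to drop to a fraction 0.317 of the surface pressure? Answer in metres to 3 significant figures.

z ≈ 13700 m

Scale height: H = RT/g = 189.5 × 234 / 3.726 = 11901 m.
Set P/P₀ = exp(−z/H) = 0.317, so z = −H ln(0.317).
−ln(0.317) = 1.1489; z = 11901 × 1.1489 = 13673 m.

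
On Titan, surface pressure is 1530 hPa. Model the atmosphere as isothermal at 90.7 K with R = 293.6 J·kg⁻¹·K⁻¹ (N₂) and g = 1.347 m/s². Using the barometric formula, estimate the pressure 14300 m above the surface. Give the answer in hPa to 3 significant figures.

Scale height: H = RT/g = 293.6 × 90.7 / 1.347 = 19770 m.
Barometric formula: P = P₀ exp(−z/H).
z/H = 14300/19770 = 0.72332; exp(−0.72332) = 0.48514.
P = 1530 × 0.48514 = 742.26 hPa.

P ≈ 742 hPa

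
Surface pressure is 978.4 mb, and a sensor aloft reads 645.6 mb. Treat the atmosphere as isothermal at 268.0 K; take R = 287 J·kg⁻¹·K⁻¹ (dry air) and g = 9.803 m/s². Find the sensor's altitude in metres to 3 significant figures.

Scale height: H = RT/g = 287 × 268.0 / 9.803 = 7846.2 m.
Invert the barometric formula: z = H ln(P₀/P).
P₀/P = 978.4/645.6 = 1.5155; ln(1.5155) = 0.41575.
z = 7846.2 × 0.41575 = 3262.1 m.

z ≈ 3260 m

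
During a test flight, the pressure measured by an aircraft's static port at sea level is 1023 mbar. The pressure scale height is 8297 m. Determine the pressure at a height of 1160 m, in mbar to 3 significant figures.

Barometric formula: P = P₀ exp(−z/H).
z/H = 1160.0/8297.0 = 0.13981; exp(−0.13981) = 0.86952.
P = 1023 × 0.86952 = 889.52 mbar.

P ≈ 890 mbar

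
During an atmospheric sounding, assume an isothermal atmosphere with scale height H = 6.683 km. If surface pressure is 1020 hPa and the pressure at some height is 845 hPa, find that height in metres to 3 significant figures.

Invert the barometric formula: z = H ln(P₀/P).
P₀/P = 1020/845 = 1.2071; ln(1.2071) = 0.18822.
z = 6683.0 × 0.18822 = 1257.9 m.

z ≈ 1260 m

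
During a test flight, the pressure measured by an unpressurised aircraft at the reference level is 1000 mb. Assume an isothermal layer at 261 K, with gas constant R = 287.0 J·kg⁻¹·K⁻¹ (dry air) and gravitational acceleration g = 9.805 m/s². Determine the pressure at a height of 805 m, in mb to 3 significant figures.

P ≈ 900 mb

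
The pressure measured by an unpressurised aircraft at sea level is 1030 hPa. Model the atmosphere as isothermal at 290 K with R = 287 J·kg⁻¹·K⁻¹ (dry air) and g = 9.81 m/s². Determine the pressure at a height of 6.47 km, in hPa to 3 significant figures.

P ≈ 480 hPa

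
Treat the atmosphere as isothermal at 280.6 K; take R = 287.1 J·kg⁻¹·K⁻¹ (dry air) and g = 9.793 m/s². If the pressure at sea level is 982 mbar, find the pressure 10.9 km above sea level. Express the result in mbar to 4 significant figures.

Scale height: H = RT/g = 287.1 × 280.6 / 9.793 = 8226.3 m.
Barometric formula: P = P₀ exp(−z/H).
z/H = 10900/8226.3 = 1.3250; exp(−1.3250) = 0.26580.
P = 982 × 0.26580 = 261.02 mbar.

P ≈ 261.0 mbar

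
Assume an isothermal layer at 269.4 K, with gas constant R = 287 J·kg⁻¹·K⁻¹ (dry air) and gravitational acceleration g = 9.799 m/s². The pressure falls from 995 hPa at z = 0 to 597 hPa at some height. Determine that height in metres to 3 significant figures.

Scale height: H = RT/g = 287 × 269.4 / 9.799 = 7890.4 m.
Invert the barometric formula: z = H ln(P₀/P).
P₀/P = 995/597 = 1.6667; ln(1.6667) = 0.51085.
z = 7890.4 × 0.51085 = 4030.8 m.

z ≈ 4030 m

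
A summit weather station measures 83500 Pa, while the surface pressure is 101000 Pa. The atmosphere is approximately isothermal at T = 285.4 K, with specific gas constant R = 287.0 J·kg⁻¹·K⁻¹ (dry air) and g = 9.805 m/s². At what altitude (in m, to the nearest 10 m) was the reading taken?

z ≈ 1590 m

Scale height: H = RT/g = 287.0 × 285.4 / 9.805 = 8353.9 m.
Invert the barometric formula: z = H ln(P₀/P).
P₀/P = 101000/83500 = 1.2096; ln(1.2096) = 0.19029.
z = 8353.9 × 0.19029 = 1589.7 m.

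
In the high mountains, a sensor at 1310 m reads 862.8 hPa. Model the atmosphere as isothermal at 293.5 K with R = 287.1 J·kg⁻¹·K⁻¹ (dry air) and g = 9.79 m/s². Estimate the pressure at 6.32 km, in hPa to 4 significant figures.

Scale height: H = RT/g = 287.1 × 293.5 / 9.79 = 8607.1 m.
Between two levels, P₂ = P₁ exp(−Δz/H) with Δz = z₂ − z₁.
Δz = 6320.0 − 1310.0 = 5010.0 m; Δz/H = 5010.0/8607.1 = 0.58208.
P₂ = 862.8 × exp(−0.58208) = 862.8 × 0.55873 = 482.07 hPa.

P ≈ 482.1 hPa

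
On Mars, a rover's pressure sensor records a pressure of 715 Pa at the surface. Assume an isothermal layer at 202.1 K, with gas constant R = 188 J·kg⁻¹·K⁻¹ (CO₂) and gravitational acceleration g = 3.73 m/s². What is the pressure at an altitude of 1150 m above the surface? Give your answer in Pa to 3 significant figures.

P ≈ 639 Pa

Scale height: H = RT/g = 188 × 202.1 / 3.73 = 10186 m.
Barometric formula: P = P₀ exp(−z/H).
z/H = 1150.0/10186 = 0.11290; exp(−0.11290) = 0.89324.
P = 715 × 0.89324 = 638.67 Pa.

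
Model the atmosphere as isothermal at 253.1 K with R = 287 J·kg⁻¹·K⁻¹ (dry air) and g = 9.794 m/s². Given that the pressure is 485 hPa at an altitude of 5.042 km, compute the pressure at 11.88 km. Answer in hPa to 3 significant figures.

Scale height: H = RT/g = 287 × 253.1 / 9.794 = 7416.8 m.
Between two levels, P₂ = P₁ exp(−Δz/H) with Δz = z₂ − z₁.
Δz = 11880 − 5042.0 = 6838.0 m; Δz/H = 6838.0/7416.8 = 0.92196.
P₂ = 485 × exp(−0.92196) = 485 × 0.39774 = 192.90 hPa.

P ≈ 193 hPa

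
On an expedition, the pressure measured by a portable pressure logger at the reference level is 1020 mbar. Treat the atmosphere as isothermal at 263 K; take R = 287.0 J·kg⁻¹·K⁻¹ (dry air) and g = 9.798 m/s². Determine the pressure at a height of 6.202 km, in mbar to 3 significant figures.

P ≈ 456 mbar

Scale height: H = RT/g = 287.0 × 263 / 9.798 = 7703.7 m.
Barometric formula: P = P₀ exp(−z/H).
z/H = 6202.0/7703.7 = 0.80507; exp(−0.80507) = 0.44706.
P = 1020 × 0.44706 = 456.00 mbar.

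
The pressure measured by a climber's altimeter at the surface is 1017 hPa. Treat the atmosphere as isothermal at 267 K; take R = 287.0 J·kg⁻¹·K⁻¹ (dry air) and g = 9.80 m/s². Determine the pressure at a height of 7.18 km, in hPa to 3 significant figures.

Scale height: H = RT/g = 287.0 × 267 / 9.80 = 7819.3 m.
Barometric formula: P = P₀ exp(−z/H).
z/H = 7180.0/7819.3 = 0.91824; exp(−0.91824) = 0.39922.
P = 1017 × 0.39922 = 406.01 hPa.

P ≈ 406 hPa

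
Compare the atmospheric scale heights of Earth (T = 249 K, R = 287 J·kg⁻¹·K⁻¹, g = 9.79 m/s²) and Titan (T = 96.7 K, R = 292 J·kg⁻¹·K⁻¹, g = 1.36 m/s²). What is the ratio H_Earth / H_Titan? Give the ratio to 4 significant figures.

H_Earth/H_Titan ≈ 0.3516

H = RT/g for each body.
H_Earth = 287 × 249 / 9.79 = 7299.6 m.
H_Titan = 292 × 96.7 / 1.36 = 20762 m.
H_Earth/H_Titan = 7299.6/20762 = 0.35158.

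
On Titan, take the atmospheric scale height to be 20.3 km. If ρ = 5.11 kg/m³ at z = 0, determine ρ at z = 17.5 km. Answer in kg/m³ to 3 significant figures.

ρ ≈ 2.16 kg/m³

In an isothermal atmosphere, density decays like pressure: ρ = ρ₀ exp(−z/H).
z/H = 17500/20300 = 0.86207; exp(−0.86207) = 0.42229.
ρ = 5.11 × 0.42229 = 2.1579 kg/m³.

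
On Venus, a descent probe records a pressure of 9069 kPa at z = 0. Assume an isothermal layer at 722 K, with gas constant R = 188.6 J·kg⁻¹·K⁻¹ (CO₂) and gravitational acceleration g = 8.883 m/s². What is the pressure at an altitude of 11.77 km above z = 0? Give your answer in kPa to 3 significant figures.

Scale height: H = RT/g = 188.6 × 722 / 8.883 = 15329 m.
Barometric formula: P = P₀ exp(−z/H).
z/H = 11770/15329 = 0.76783; exp(−0.76783) = 0.46402.
P = 9069 × 0.46402 = 4208.2 kPa.

P ≈ 4210 kPa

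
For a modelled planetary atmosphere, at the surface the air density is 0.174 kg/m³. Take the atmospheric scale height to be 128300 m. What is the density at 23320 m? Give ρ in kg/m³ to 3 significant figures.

ρ ≈ 0.145 kg/m³

In an isothermal atmosphere, density decays like pressure: ρ = ρ₀ exp(−z/H).
z/H = 23320/128300 = 0.18176; exp(−0.18176) = 0.83380.
ρ = 0.174 × 0.83380 = 0.14508 kg/m³.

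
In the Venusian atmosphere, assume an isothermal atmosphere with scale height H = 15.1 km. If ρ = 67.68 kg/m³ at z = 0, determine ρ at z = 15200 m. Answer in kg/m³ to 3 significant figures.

ρ ≈ 24.7 kg/m³

In an isothermal atmosphere, density decays like pressure: ρ = ρ₀ exp(−z/H).
z/H = 15200/15100 = 1.0066; exp(−1.0066) = 0.36546.
ρ = 67.68 × 0.36546 = 24.734 kg/m³.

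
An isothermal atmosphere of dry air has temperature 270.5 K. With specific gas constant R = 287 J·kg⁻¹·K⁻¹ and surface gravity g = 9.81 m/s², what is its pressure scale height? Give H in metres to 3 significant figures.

H ≈ 7910 m

The scale height of an isothermal atmosphere is H = RT/g.
H = 287 × 270.5 / 9.81 = 77634/9.81 = 7913.8 m.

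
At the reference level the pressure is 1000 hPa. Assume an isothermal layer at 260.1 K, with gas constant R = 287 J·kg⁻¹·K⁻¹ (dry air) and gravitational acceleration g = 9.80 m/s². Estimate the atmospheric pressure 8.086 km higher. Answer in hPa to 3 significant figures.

P ≈ 346 hPa

Scale height: H = RT/g = 287 × 260.1 / 9.80 = 7617.2 m.
Barometric formula: P = P₀ exp(−z/H).
z/H = 8086.0/7617.2 = 1.0615; exp(−1.0615) = 0.34594.
P = 1000 × 0.34594 = 345.94 hPa.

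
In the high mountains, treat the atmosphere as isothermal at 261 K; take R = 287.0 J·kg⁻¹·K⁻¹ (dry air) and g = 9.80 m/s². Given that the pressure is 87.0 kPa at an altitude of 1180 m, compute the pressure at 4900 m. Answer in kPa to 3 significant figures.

Scale height: H = RT/g = 287.0 × 261 / 9.80 = 7643.6 m.
Between two levels, P₂ = P₁ exp(−Δz/H) with Δz = z₂ − z₁.
Δz = 4900.0 − 1180.0 = 3720.0 m; Δz/H = 3720.0/7643.6 = 0.48668.
P₂ = 87.0 × exp(−0.48668) = 87.0 × 0.61466 = 53.475 kPa.

P ≈ 53.5 kPa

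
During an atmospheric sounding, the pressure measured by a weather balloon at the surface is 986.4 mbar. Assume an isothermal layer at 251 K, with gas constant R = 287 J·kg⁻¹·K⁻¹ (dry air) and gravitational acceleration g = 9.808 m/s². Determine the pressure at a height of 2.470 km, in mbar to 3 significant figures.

P ≈ 705 mbar

Scale height: H = RT/g = 287 × 251 / 9.808 = 7344.7 m.
Barometric formula: P = P₀ exp(−z/H).
z/H = 2470.0/7344.7 = 0.33630; exp(−0.33630) = 0.71441.
P = 986.4 × 0.71441 = 704.69 mbar.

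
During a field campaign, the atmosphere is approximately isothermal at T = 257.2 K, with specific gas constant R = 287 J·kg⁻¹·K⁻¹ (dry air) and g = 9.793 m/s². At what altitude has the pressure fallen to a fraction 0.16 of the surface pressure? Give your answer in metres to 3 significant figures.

Scale height: H = RT/g = 287 × 257.2 / 9.793 = 7537.7 m.
Set P/P₀ = exp(−z/H) = 0.16, so z = −H ln(0.16).
−ln(0.16) = 1.8326; z = 7537.7 × 1.8326 = 13814 m.

z ≈ 13800 m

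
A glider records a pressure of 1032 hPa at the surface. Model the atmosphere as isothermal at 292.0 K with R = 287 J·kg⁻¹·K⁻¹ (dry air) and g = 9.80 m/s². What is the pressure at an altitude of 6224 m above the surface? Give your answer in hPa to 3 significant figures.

Scale height: H = RT/g = 287 × 292.0 / 9.80 = 8551.4 m.
Barometric formula: P = P₀ exp(−z/H).
z/H = 6224.0/8551.4 = 0.72783; exp(−0.72783) = 0.48296.
P = 1032 × 0.48296 = 498.41 hPa.

P ≈ 498 hPa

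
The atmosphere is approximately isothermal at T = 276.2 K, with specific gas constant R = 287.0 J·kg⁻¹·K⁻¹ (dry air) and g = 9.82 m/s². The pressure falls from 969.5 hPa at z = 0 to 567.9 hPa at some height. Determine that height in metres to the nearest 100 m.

z ≈ 4300 m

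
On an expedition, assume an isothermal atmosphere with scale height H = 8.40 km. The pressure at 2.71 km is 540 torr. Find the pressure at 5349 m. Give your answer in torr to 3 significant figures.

P ≈ 394 torr

Between two levels, P₂ = P₁ exp(−Δz/H) with Δz = z₂ − z₁.
Δz = 5349.0 − 2710.0 = 2639.0 m; Δz/H = 2639.0/8400.0 = 0.31417.
P₂ = 540 × exp(−0.31417) = 540 × 0.73039 = 394.41 torr.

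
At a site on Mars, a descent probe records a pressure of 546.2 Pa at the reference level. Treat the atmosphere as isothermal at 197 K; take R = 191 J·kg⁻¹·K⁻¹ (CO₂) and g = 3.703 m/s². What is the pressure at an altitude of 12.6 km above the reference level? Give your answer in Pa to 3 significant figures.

P ≈ 158 Pa

Scale height: H = RT/g = 191 × 197 / 3.703 = 10161 m.
Barometric formula: P = P₀ exp(−z/H).
z/H = 12600/10161 = 1.2400; exp(−1.2400) = 0.28938.
P = 546.2 × 0.28938 = 158.06 Pa.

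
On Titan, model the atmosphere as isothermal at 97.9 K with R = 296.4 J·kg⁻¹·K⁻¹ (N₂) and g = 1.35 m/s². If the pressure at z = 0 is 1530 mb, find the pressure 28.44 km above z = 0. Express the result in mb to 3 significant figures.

Scale height: H = RT/g = 296.4 × 97.9 / 1.35 = 21494 m.
Barometric formula: P = P₀ exp(−z/H).
z/H = 28440/21494 = 1.3232; exp(−1.3232) = 0.26628.
P = 1530 × 0.26628 = 407.41 mb.

P ≈ 407 mb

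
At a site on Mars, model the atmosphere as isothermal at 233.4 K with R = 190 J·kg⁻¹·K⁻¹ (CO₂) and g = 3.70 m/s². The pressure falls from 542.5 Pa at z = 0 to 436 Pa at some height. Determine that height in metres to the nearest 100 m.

z ≈ 2600 m

Scale height: H = RT/g = 190 × 233.4 / 3.70 = 11985 m.
Invert the barometric formula: z = H ln(P₀/P).
P₀/P = 542.5/436 = 1.2443; ln(1.2443) = 0.21857.
z = 11985 × 0.21857 = 2619.6 m.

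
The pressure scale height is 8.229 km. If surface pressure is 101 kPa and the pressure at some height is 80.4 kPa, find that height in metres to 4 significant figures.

z ≈ 1877 m

Invert the barometric formula: z = H ln(P₀/P).
P₀/P = 101/80.4 = 1.2562; ln(1.2562) = 0.22809.
z = 8229.0 × 0.22809 = 1877.0 m.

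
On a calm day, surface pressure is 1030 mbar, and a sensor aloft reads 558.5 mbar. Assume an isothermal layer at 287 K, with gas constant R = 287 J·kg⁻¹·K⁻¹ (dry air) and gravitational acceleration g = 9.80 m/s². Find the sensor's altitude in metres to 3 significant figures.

z ≈ 5140 m

Scale height: H = RT/g = 287 × 287 / 9.80 = 8405.0 m.
Invert the barometric formula: z = H ln(P₀/P).
P₀/P = 1030/558.5 = 1.8442; ln(1.8442) = 0.61205.
z = 8405.0 × 0.61205 = 5144.3 m.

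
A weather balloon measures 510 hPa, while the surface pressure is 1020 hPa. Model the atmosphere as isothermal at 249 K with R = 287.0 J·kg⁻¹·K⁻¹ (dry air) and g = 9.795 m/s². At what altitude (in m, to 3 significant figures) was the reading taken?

Scale height: H = RT/g = 287.0 × 249 / 9.795 = 7295.9 m.
Invert the barometric formula: z = H ln(P₀/P).
P₀/P = 1020/510 = 2.0000; ln(2.0000) = 0.69315.
z = 7295.9 × 0.69315 = 5057.2 m.

z ≈ 5060 m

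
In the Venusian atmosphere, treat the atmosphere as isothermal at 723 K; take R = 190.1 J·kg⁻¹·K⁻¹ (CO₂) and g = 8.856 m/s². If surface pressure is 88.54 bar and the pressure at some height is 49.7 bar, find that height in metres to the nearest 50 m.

z ≈ 8950 m

Scale height: H = RT/g = 190.1 × 723 / 8.856 = 15520 m.
Invert the barometric formula: z = H ln(P₀/P).
P₀/P = 88.54/49.7 = 1.7815; ln(1.7815) = 0.57746.
z = 15520 × 0.57746 = 8962.2 m.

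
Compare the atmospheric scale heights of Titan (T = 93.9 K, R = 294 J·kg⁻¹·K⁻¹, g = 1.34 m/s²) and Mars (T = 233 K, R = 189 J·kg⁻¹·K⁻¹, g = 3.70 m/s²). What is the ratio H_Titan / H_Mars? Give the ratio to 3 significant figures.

H_Titan/H_Mars ≈ 1.73

H = RT/g for each body.
H_Titan = 294 × 93.9 / 1.34 = 20602 m.
H_Mars = 189 × 233 / 3.70 = 11902 m.
H_Titan/H_Mars = 20602/11902 = 1.7310.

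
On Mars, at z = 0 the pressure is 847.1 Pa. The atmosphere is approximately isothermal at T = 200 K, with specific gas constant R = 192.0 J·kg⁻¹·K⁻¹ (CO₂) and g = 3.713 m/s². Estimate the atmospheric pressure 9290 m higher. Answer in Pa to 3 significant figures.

Scale height: H = RT/g = 192.0 × 200 / 3.713 = 10342 m.
Barometric formula: P = P₀ exp(−z/H).
z/H = 9290.0/10342 = 0.89828; exp(−0.89828) = 0.40727.
P = 847.1 × 0.40727 = 345.00 Pa.

P ≈ 345 Pa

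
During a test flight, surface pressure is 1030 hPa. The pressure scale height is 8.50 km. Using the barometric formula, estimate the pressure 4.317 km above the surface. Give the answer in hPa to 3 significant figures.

P ≈ 620 hPa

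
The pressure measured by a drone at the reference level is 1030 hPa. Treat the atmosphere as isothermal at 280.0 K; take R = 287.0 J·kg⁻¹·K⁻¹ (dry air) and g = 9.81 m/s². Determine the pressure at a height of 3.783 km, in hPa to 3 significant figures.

P ≈ 649 hPa

Scale height: H = RT/g = 287.0 × 280.0 / 9.81 = 8191.6 m.
Barometric formula: P = P₀ exp(−z/H).
z/H = 3783.0/8191.6 = 0.46181; exp(−0.46181) = 0.63014.
P = 1030 × 0.63014 = 649.04 hPa.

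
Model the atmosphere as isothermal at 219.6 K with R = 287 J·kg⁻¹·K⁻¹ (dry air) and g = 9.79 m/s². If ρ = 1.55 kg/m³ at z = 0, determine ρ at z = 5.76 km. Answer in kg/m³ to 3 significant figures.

Scale height: H = RT/g = 287 × 219.6 / 9.79 = 6437.7 m.
In an isothermal atmosphere, density decays like pressure: ρ = ρ₀ exp(−z/H).
z/H = 5760.0/6437.7 = 0.89473; exp(−0.89473) = 0.40872.
ρ = 1.55 × 0.40872 = 0.63352 kg/m³.

ρ ≈ 0.634 kg/m³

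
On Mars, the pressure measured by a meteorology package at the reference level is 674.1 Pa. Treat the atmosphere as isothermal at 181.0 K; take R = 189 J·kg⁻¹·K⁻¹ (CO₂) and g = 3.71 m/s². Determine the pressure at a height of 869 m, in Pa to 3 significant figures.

Scale height: H = RT/g = 189 × 181.0 / 3.71 = 9220.8 m.
Barometric formula: P = P₀ exp(−z/H).
z/H = 869.00/9220.8 = 0.094243; exp(−0.094243) = 0.91006.
P = 674.1 × 0.91006 = 613.47 Pa.

P ≈ 613 Pa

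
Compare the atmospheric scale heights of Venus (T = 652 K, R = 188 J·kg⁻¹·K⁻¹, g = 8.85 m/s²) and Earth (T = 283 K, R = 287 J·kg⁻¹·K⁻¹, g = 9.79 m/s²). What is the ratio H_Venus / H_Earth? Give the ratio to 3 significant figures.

H = RT/g for each body.
H_Venus = 188 × 652 / 8.85 = 13850 m.
H_Earth = 287 × 283 / 9.79 = 8296.3 m.
H_Venus/H_Earth = 13850/8296.3 = 1.6694.

H_Venus/H_Earth ≈ 1.67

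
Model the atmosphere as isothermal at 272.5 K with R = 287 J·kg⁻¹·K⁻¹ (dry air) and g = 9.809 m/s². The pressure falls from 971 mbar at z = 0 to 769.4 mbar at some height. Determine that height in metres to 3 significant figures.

Scale height: H = RT/g = 287 × 272.5 / 9.809 = 7973.0 m.
Invert the barometric formula: z = H ln(P₀/P).
P₀/P = 971/769.4 = 1.2620; ln(1.2620) = 0.23270.
z = 7973.0 × 0.23270 = 1855.3 m.

z ≈ 1860 m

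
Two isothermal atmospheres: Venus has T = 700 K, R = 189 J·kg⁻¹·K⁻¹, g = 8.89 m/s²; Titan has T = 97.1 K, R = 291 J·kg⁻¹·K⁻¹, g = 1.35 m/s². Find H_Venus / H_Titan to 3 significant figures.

H_Venus/H_Titan ≈ 0.711

H = RT/g for each body.
H_Venus = 189 × 700 / 8.89 = 14882 m.
H_Titan = 291 × 97.1 / 1.35 = 20930 m.
H_Venus/H_Titan = 14882/20930 = 0.71104.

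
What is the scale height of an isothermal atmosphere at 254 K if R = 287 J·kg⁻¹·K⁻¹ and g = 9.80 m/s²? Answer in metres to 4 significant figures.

H ≈ 7439 m

The scale height of an isothermal atmosphere is H = RT/g.
H = 287 × 254 / 9.80 = 72898/9.80 = 7438.6 m.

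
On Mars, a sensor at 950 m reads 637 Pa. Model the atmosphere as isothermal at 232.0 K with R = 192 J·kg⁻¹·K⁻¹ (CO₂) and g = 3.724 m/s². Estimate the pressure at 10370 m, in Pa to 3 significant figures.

P ≈ 290 Pa

Scale height: H = RT/g = 192 × 232.0 / 3.724 = 11961 m.
Between two levels, P₂ = P₁ exp(−Δz/H) with Δz = z₂ − z₁.
Δz = 10370 − 950.00 = 9420.0 m; Δz/H = 9420.0/11961 = 0.78756.
P₂ = 637 × exp(−0.78756) = 637 × 0.45495 = 289.80 Pa.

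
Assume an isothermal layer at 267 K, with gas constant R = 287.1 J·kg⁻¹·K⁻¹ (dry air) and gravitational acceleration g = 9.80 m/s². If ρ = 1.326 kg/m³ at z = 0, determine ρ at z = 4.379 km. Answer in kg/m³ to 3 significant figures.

ρ ≈ 0.758 kg/m³

Scale height: H = RT/g = 287.1 × 267 / 9.80 = 7822.0 m.
In an isothermal atmosphere, density decays like pressure: ρ = ρ₀ exp(−z/H).
z/H = 4379.0/7822.0 = 0.55983; exp(−0.55983) = 0.57131.
ρ = 1.326 × 0.57131 = 0.75756 kg/m³.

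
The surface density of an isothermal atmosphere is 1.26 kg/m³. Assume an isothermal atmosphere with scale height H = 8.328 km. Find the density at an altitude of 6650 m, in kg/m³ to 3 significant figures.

ρ ≈ 0.567 kg/m³

In an isothermal atmosphere, density decays like pressure: ρ = ρ₀ exp(−z/H).
z/H = 6650.0/8328.0 = 0.79851; exp(−0.79851) = 0.45000.
ρ = 1.26 × 0.45000 = 0.56700 kg/m³.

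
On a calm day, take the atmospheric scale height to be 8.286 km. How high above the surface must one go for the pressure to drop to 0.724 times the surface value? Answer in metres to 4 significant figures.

Set P/P₀ = exp(−z/H) = 0.724, so z = −H ln(0.724).
−ln(0.724) = 0.32296; z = 8286.0 × 0.32296 = 2676.0 m.

z ≈ 2676 m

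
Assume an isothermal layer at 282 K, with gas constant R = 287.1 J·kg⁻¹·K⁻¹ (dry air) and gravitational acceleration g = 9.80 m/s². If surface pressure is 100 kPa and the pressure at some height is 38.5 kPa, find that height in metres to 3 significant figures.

Scale height: H = RT/g = 287.1 × 282 / 9.80 = 8261.4 m.
Invert the barometric formula: z = H ln(P₀/P).
P₀/P = 100/38.5 = 2.5974; ln(2.5974) = 0.95451.
z = 8261.4 × 0.95451 = 7885.6 m.

z ≈ 7890 m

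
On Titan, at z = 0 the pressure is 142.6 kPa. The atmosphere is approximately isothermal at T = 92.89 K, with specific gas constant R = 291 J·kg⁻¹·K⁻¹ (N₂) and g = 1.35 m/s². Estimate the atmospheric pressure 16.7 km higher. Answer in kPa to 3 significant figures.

Scale height: H = RT/g = 291 × 92.89 / 1.35 = 20023 m.
Barometric formula: P = P₀ exp(−z/H).
z/H = 16700/20023 = 0.83404; exp(−0.83404) = 0.43429.
P = 142.6 × 0.43429 = 61.930 kPa.

P ≈ 61.9 kPa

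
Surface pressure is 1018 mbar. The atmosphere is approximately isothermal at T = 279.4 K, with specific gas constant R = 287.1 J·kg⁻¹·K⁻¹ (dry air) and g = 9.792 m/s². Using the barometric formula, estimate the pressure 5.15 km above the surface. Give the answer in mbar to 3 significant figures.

P ≈ 543 mbar

Scale height: H = RT/g = 287.1 × 279.4 / 9.792 = 8192.0 m.
Barometric formula: P = P₀ exp(−z/H).
z/H = 5150.0/8192.0 = 0.62866; exp(−0.62866) = 0.53331.
P = 1018 × 0.53331 = 542.91 mbar.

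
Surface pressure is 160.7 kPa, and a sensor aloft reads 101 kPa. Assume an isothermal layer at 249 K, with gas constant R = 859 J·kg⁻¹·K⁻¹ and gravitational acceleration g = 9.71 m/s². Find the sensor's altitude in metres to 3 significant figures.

z ≈ 10200 m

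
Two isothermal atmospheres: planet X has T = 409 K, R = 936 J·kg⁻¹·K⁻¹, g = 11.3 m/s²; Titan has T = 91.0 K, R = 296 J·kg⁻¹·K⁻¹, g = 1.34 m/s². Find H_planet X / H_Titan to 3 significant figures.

H_planet X/H_Titan ≈ 1.69

H = RT/g for each body.
H_planet X = 936 × 409 / 11.3 = 33878 m.
H_Titan = 296 × 91.0 / 1.34 = 20101 m.
H_planet X/H_Titan = 33878/20101 = 1.6854.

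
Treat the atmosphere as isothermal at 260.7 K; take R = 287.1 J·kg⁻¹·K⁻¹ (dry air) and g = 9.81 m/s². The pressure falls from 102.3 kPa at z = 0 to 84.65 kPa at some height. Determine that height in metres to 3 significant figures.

z ≈ 1440 m

Scale height: H = RT/g = 287.1 × 260.7 / 9.81 = 7629.7 m.
Invert the barometric formula: z = H ln(P₀/P).
P₀/P = 102.3/84.65 = 1.2085; ln(1.2085) = 0.18938.
z = 7629.7 × 0.18938 = 1444.9 m.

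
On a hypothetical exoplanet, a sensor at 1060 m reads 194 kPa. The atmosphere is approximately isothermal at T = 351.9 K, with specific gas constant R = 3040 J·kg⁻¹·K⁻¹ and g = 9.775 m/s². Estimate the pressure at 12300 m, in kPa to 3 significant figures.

Scale height: H = RT/g = 3040 × 351.9 / 9.775 = 109440 m.
Between two levels, P₂ = P₁ exp(−Δz/H) with Δz = z₂ − z₁.
Δz = 12300 − 1060.0 = 11240 m; Δz/H = 11240/109440 = 0.10270.
P₂ = 194 × exp(−0.10270) = 194 × 0.90240 = 175.07 kPa.

P ≈ 175 kPa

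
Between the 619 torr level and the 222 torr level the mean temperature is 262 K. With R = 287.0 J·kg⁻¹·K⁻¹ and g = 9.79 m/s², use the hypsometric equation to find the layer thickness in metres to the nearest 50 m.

Δz ≈ 7900 m

Hypsometric equation: Δz = (R T̄/g) ln(P₁/P₂).
R T̄/g = 287.0 × 262 / 9.79 = 7680.7 m.
ln(619/222) = ln(2.7883) = 1.0254.
Δz = 7680.7 × 1.0254 = 7875.8 m.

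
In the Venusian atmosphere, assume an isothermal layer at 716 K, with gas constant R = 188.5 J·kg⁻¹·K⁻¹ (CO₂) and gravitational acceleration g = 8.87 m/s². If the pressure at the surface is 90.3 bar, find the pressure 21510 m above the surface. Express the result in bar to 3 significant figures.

P ≈ 22.0 bar

Scale height: H = RT/g = 188.5 × 716 / 8.87 = 15216 m.
Barometric formula: P = P₀ exp(−z/H).
z/H = 21510/15216 = 1.4136; exp(−1.4136) = 0.24327.
P = 90.3 × 0.24327 = 21.967 bar.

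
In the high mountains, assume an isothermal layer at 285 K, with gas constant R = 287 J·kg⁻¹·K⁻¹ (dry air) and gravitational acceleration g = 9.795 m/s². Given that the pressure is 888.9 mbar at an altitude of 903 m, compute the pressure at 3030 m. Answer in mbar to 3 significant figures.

P ≈ 689 mbar

Scale height: H = RT/g = 287 × 285 / 9.795 = 8350.7 m.
Between two levels, P₂ = P₁ exp(−Δz/H) with Δz = z₂ − z₁.
Δz = 3030.0 − 903.00 = 2127.0 m; Δz/H = 2127.0/8350.7 = 0.25471.
P₂ = 888.9 × exp(−0.25471) = 888.9 × 0.77514 = 689.02 mbar.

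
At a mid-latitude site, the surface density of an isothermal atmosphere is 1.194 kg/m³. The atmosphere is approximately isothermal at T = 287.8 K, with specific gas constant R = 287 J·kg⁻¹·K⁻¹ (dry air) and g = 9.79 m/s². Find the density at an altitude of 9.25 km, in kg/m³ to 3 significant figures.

ρ ≈ 0.399 kg/m³

Scale height: H = RT/g = 287 × 287.8 / 9.79 = 8437.0 m.
In an isothermal atmosphere, density decays like pressure: ρ = ρ₀ exp(−z/H).
z/H = 9250.0/8437.0 = 1.0964; exp(−1.0964) = 0.33407.
ρ = 1.194 × 0.33407 = 0.39888 kg/m³.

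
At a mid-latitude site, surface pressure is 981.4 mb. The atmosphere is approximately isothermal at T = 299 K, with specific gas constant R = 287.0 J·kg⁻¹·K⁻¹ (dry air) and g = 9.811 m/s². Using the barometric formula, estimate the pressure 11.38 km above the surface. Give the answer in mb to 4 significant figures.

P ≈ 267.2 mb

Scale height: H = RT/g = 287.0 × 299 / 9.811 = 8746.6 m.
Barometric formula: P = P₀ exp(−z/H).
z/H = 11380/8746.6 = 1.3011; exp(−1.3011) = 0.27223.
P = 981.4 × 0.27223 = 267.17 mb.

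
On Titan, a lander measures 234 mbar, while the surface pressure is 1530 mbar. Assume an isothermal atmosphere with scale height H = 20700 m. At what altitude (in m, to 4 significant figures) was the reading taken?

z ≈ 38870 m

Invert the barometric formula: z = H ln(P₀/P).
P₀/P = 1530/234 = 6.5385; ln(6.5385) = 1.8777.
z = 20700 × 1.8777 = 38868 m.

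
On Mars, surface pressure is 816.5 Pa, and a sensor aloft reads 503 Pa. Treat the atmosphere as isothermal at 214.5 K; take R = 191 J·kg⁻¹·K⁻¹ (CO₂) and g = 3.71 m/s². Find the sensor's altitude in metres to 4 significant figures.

z ≈ 5350 m

Scale height: H = RT/g = 191 × 214.5 / 3.71 = 11043 m.
Invert the barometric formula: z = H ln(P₀/P).
P₀/P = 816.5/503 = 1.6233; ln(1.6233) = 0.48446.
z = 11043 × 0.48446 = 5349.9 m.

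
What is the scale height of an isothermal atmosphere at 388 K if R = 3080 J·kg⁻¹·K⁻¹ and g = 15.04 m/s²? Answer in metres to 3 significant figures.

The scale height of an isothermal atmosphere is H = RT/g.
H = 3080 × 388 / 15.04 = 1195000/15.04 = 79455 m.

H ≈ 79500 m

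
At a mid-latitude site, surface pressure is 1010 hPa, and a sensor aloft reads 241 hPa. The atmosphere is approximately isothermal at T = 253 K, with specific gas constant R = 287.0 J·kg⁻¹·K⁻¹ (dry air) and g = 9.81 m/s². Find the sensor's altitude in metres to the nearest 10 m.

Scale height: H = RT/g = 287.0 × 253 / 9.81 = 7401.7 m.
Invert the barometric formula: z = H ln(P₀/P).
P₀/P = 1010/241 = 4.1909; ln(4.1909) = 1.4329.
z = 7401.7 × 1.4329 = 10606 m.

z ≈ 10610 m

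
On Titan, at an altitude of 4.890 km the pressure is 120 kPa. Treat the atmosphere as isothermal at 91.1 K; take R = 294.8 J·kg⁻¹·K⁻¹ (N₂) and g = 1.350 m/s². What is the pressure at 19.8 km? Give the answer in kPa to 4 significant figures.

Scale height: H = RT/g = 294.8 × 91.1 / 1.350 = 19894 m.
Between two levels, P₂ = P₁ exp(−Δz/H) with Δz = z₂ − z₁.
Δz = 19800 − 4890.0 = 14910 m; Δz/H = 14910/19894 = 0.74947.
P₂ = 120 × exp(−0.74947) = 120 × 0.47262 = 56.714 kPa.

P ≈ 56.71 kPa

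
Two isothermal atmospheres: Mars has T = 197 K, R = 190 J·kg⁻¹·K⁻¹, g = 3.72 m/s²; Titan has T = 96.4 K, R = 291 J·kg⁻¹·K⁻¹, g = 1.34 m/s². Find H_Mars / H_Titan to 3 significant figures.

H_Mars/H_Titan ≈ 0.481

H = RT/g for each body.
H_Mars = 190 × 197 / 3.72 = 10062 m.
H_Titan = 291 × 96.4 / 1.34 = 20935 m.
H_Mars/H_Titan = 10062/20935 = 0.48063.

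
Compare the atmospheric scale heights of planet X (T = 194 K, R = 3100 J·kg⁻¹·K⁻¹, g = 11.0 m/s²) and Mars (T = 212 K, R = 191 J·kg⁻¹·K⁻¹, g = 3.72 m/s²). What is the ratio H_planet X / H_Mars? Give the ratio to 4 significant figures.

H_planet X/H_Mars ≈ 5.023

H = RT/g for each body.
H_planet X = 3100 × 194 / 11.0 = 54673 m.
H_Mars = 191 × 212 / 3.72 = 10885 m.
H_planet X/H_Mars = 54673/10885 = 5.0228.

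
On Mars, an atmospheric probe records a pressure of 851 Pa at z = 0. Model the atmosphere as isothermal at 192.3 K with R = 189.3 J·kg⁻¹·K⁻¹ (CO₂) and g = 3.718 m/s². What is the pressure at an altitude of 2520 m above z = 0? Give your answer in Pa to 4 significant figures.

Scale height: H = RT/g = 189.3 × 192.3 / 3.718 = 9790.9 m.
Barometric formula: P = P₀ exp(−z/H).
z/H = 2520.0/9790.9 = 0.25738; exp(−0.25738) = 0.77307.
P = 851 × 0.77307 = 657.88 Pa.

P ≈ 657.9 Pa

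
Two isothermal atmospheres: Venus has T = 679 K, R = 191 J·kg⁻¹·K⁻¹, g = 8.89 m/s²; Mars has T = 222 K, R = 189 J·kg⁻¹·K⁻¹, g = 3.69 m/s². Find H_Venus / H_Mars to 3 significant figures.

H = RT/g for each body.
H_Venus = 191 × 679 / 8.89 = 14588 m.
H_Mars = 189 × 222 / 3.69 = 11371 m.
H_Venus/H_Mars = 14588/11371 = 1.2829.

H_Venus/H_Mars ≈ 1.28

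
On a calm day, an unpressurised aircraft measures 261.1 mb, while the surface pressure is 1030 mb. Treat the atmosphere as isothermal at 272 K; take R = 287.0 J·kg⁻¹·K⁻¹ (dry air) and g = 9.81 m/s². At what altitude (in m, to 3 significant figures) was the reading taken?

Scale height: H = RT/g = 287.0 × 272 / 9.81 = 7957.6 m.
Invert the barometric formula: z = H ln(P₀/P).
P₀/P = 1030/261.1 = 3.9448; ln(3.9448) = 1.3724.
z = 7957.6 × 1.3724 = 10921 m.

z ≈ 10900 m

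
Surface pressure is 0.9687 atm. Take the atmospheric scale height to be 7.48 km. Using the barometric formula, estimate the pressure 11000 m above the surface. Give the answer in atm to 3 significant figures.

P ≈ 0.223 atm

Barometric formula: P = P₀ exp(−z/H).
z/H = 11000/7480.0 = 1.4706; exp(−1.4706) = 0.22979.
P = 0.9687 × 0.22979 = 0.22260 atm.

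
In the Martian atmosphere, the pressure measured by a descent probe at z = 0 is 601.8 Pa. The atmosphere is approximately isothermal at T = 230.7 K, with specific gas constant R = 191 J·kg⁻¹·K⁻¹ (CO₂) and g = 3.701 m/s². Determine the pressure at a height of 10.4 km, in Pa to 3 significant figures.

Scale height: H = RT/g = 191 × 230.7 / 3.701 = 11906 m.
Barometric formula: P = P₀ exp(−z/H).
z/H = 10400/11906 = 0.87351; exp(−0.87351) = 0.41748.
P = 601.8 × 0.41748 = 251.24 Pa.

P ≈ 251 Pa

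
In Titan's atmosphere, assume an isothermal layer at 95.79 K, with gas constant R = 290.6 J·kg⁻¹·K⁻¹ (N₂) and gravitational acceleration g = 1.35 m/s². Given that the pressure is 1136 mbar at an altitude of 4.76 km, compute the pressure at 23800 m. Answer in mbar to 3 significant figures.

P ≈ 451 mbar

Scale height: H = RT/g = 290.6 × 95.79 / 1.35 = 20620 m.
Between two levels, P₂ = P₁ exp(−Δz/H) with Δz = z₂ − z₁.
Δz = 23800 − 4760.0 = 19040 m; Δz/H = 19040/20620 = 0.92338.
P₂ = 1136 × exp(−0.92338) = 1136 × 0.39717 = 451.19 mbar.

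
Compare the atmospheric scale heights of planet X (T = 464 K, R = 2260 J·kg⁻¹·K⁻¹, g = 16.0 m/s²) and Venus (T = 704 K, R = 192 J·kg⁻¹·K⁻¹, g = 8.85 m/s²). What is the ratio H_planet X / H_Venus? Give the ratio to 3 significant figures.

H_planet X/H_Venus ≈ 4.29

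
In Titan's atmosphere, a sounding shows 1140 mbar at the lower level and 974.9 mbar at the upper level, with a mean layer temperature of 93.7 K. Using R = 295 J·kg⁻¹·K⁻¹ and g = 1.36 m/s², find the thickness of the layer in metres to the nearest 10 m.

Δz ≈ 3180 m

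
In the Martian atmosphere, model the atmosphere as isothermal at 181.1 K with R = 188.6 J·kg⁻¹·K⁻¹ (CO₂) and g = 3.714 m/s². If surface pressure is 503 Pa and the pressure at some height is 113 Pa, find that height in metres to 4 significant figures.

z ≈ 13730 m

Scale height: H = RT/g = 188.6 × 181.1 / 3.714 = 9196.4 m.
Invert the barometric formula: z = H ln(P₀/P).
P₀/P = 503/113 = 4.4513; ln(4.4513) = 1.4932.
z = 9196.4 × 1.4932 = 13732 m.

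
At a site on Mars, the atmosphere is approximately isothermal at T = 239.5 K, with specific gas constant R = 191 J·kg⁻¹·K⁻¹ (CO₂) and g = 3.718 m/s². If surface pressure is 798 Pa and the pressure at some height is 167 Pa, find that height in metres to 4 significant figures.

Scale height: H = RT/g = 191 × 239.5 / 3.718 = 12304 m.
Invert the barometric formula: z = H ln(P₀/P).
P₀/P = 798/167 = 4.7784; ln(4.7784) = 1.5641.
z = 12304 × 1.5641 = 19245 m.

z ≈ 19240 m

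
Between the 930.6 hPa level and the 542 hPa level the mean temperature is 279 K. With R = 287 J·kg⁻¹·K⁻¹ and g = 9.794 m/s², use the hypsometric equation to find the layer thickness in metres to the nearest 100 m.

Δz ≈ 4400 m

Hypsometric equation: Δz = (R T̄/g) ln(P₁/P₂).
R T̄/g = 287 × 279 / 9.794 = 8175.7 m.
ln(930.6/542) = ln(1.7170) = 0.54058.
Δz = 8175.7 × 0.54058 = 4419.6 m.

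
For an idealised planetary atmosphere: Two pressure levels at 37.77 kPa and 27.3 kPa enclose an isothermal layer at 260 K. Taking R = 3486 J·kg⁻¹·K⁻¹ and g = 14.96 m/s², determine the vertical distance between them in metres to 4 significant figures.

Hypsometric equation: Δz = (R T̄/g) ln(P₁/P₂).
R T̄/g = 3486 × 260 / 14.96 = 60586 m.
ln(37.77/27.3) = ln(1.3835) = 0.32462.
Δz = 60586 × 0.32462 = 19667 m.

Δz ≈ 19670 m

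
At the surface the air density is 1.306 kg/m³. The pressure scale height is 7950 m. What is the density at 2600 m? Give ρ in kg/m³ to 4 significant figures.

ρ ≈ 0.9417 kg/m³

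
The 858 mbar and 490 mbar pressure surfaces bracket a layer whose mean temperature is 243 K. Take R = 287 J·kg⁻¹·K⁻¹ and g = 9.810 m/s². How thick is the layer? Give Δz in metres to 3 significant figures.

Hypsometric equation: Δz = (R T̄/g) ln(P₁/P₂).
R T̄/g = 287 × 243 / 9.810 = 7109.2 m.
ln(858/490) = ln(1.7510) = 0.56019.
Δz = 7109.2 × 0.56019 = 3982.5 m.

Δz ≈ 3980 m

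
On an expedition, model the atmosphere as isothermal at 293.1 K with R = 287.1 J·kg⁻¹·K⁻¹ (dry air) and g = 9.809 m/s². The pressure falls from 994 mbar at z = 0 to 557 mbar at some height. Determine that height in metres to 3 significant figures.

Scale height: H = RT/g = 287.1 × 293.1 / 9.809 = 8578.8 m.
Invert the barometric formula: z = H ln(P₀/P).
P₀/P = 994/557 = 1.7846; ln(1.7846) = 0.57919.
z = 8578.8 × 0.57919 = 4968.8 m.

z ≈ 4970 m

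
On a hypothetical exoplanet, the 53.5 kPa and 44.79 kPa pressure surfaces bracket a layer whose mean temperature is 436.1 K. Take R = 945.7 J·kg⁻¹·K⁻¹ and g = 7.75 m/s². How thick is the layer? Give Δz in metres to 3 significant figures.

Hypsometric equation: Δz = (R T̄/g) ln(P₁/P₂).
R T̄/g = 945.7 × 436.1 / 7.75 = 53215 m.
ln(53.5/44.79) = ln(1.1945) = 0.17773.
Δz = 53215 × 0.17773 = 9457.9 m.

Δz ≈ 9460 m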